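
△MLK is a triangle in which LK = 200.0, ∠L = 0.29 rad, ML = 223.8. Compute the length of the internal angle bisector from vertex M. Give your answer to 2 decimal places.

By the law of cosines, KM² = ML² + LK² − 2·ML·LK·cos L = 4304.4, so KM ≈ 65.608.
Law of cosines again: cos M = (KM² + ML² − LK²)/(2·KM·ML) ≈ 0.49005, so ∠M ≈ 1.059 rad.
The bisector from M has length 2·KM·ML·cos(∠M/2)/(KM+ML) ≈ 87.584.

87.58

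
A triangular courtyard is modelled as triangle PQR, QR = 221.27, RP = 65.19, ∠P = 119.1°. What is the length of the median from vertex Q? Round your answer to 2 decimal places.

Law of sines: sin Q = RP·sin P/QR ≈ 0.25743.
Since QR ≥ RP, only the acute value applies: ∠Q ≈ 14.92°.
Then ∠R = 180° − ∠P − ∠Q ≈ 45.98°.
Law of sines gives PQ = QR·sin R/sin P ≈ 182.11.
Median from Q: ½√(2·PQ² + 2·QR² − RP²) ≈ 200.

m_Q ≈ 200.00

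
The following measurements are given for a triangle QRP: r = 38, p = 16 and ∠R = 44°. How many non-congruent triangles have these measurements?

p·sin R = 16·sin(44°) ≈ 11.11.
Since r ≥ p, exactly one triangle exists.

1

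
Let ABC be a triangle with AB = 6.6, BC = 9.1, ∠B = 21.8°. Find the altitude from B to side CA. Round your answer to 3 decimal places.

By the law of cosines, CA² = AB² + BC² − 2·AB·BC·cos B = 14.84, so CA ≈ 3.8523.
Area = ½·AB·BC·sin B ≈ 11.152.
The altitude from B has length 2·area/CA ≈ 5.7899.

5.790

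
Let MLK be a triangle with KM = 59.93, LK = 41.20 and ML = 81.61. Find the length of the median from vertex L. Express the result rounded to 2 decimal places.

m_L ≈ 57.28

Median from L: ½√(2·ML² + 2·LK² − KM²) ≈ 57.279.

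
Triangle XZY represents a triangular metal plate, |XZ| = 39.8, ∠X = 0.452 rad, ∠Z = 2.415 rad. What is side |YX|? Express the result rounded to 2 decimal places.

The third angle is ∠Y = π − ∠X − ∠Z = 0.275 rad.
Law of sines: |YX| = |XZ|·sin Z/sin Y ≈ 97.51.

97.51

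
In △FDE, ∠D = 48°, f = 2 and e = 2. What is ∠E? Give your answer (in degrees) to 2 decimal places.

∠E ≈ 66.00°

By the law of cosines, d² = e² + f² − 2·e·f·cos D = 2.647, so d ≈ 1.6269.
Law of cosines again: cos E = (f² + d² − e²)/(2·f·d) ≈ 0.40674, so ∠E ≈ 66.00°.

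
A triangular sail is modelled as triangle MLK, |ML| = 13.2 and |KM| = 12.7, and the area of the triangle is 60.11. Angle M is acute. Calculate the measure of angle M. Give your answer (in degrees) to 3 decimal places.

From area = ½·|KM|·|ML|·sin M, we get sin M = 2·area/(|KM|·|ML|) ≈ 0.71713.
Taking the acute solution, ∠M ≈ 45.82°.

∠M ≈ 45.818°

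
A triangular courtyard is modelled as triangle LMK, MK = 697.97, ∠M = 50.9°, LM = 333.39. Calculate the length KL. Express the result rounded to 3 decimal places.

By the law of cosines, KL² = LM² + MK² − 2·LM·MK·cos M = 3.048e+05, so KL ≈ 552.09.

552.086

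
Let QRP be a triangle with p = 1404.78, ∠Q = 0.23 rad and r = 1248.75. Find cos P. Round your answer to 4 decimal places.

By the law of cosines, q² = r² + p² − 2·r·p·cos Q = 1.1674e+05, so q ≈ 341.67.
Law of cosines again: cos P = (q² + r² − p²)/(2·q·r) ≈ -0.34840, so ∠P ≈ 1.927 rad.

-0.3484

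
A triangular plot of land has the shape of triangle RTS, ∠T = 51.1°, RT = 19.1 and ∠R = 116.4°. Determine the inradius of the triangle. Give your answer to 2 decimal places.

The third angle is ∠S = 180° − ∠R − ∠T = 12.50°.
Law of sines: TS = RT·sin R/sin S ≈ 79.043.
Law of sines: SR = RT·sin T/sin S ≈ 68.677.
Area = ½·RT·TS·sin T ≈ 587.47.
Semiperimeter s = (79.043+68.677+19.1)/2 = 83.41.
Inradius = area/s = 587.47/83.41 ≈ 7.0431.

r ≈ 7.04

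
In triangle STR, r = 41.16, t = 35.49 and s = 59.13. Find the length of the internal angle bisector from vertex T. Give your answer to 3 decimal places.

By the law of cosines, cos T = (r² + s² − t²) / (2·r·s) ≈ 0.80758, so ∠T ≈ 36.14°.
The bisector from T has length 2·r·s·cos(∠T/2)/(r+s) ≈ 46.141.

t_T ≈ 46.141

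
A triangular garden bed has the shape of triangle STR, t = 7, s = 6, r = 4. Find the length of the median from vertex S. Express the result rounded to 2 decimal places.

m_S ≈ 4.85

Median from S: ½√(2·t² + 2·r² − s²) ≈ 4.8477.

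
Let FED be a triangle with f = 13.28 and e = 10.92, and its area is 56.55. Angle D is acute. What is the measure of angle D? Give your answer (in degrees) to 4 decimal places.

From area = ½·f·e·sin D, we get sin D = 2·area/(f·e) ≈ 0.77991.
Taking the acute solution, ∠D ≈ 51.25°.

∠D ≈ 51.2519°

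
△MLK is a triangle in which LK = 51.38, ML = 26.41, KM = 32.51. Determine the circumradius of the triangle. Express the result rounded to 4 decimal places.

R ≈ 29.9843

By the law of cosines, cos M = (KM² + ML² − LK²) / (2·KM·ML) ≈ -0.51568, so ∠M ≈ 121.04°.
Circumradius = LK/(2 sin M) ≈ 29.984.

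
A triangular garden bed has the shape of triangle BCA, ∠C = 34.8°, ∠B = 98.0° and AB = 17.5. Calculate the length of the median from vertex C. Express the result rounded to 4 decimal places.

m_C ≈ 25.2497

The third angle is ∠A = 180° − ∠B − ∠C = 47.20°.
Law of sines: CA = AB·sin B/sin C ≈ 30.365.
Law of sines: BC = AB·sin A/sin C ≈ 22.499.
Median from C: ½√(2·BC² + 2·CA² − AB²) ≈ 25.25.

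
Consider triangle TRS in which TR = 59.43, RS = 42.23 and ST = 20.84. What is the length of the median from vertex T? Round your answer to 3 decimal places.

39.208

Median from T: ½√(2·ST² + 2·TR² − RS²) ≈ 39.208.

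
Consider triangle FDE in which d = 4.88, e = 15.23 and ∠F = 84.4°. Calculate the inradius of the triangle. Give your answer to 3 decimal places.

2.075

By the law of cosines, f² = d² + e² − 2·d·e·cos F = 241.26, so f ≈ 15.533.
Area = ½·d·e·sin F ≈ 36.984.
Semiperimeter s = (15.533+4.88+15.23)/2 = 17.821.
Inradius = area/s = 36.984/17.821 ≈ 2.0753.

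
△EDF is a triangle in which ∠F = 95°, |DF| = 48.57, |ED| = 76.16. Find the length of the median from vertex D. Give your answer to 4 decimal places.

Law of sines: sin E = |DF|·sin F/|ED| ≈ 0.63531.
Since |ED| ≥ |DF|, only the acute value applies: ∠E ≈ 39.44°.
Then ∠D = 180° − ∠F − ∠E ≈ 45.56°.
Law of sines gives |FE| = |ED|·sin D/sin F ≈ 54.582.
Median from D: ½√(2·|ED|² + 2·|DF|² − |FE|²) ≈ 57.749.

m_D ≈ 57.7486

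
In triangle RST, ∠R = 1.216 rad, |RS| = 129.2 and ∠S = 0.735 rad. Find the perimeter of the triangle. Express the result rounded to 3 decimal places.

The third angle is ∠T = π − ∠R − ∠S = 1.191 rad.
Law of sines: |ST| = |RS|·sin R/sin T ≈ 130.47.
Law of sines: |TR| = |RS|·sin S/sin T ≈ 93.303.
Semiperimeter s = (130.47+93.303+129.2)/2 = 176.49.
Perimeter = 130.47 + 93.303 + 129.2 = 352.97.

perimeter ≈ 352.973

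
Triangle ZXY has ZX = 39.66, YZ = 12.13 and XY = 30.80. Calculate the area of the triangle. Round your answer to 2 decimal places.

area ≈ 143.76

Semiperimeter s = (30.8 + 12.13 + 39.66)/2 = 41.295.
Heron's formula: area = √(41.295·10.495·29.165·1.635) ≈ 143.76.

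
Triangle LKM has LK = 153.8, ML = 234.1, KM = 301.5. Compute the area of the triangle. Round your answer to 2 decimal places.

Semiperimeter s = (301.5 + 234.1 + 153.8)/2 = 344.7.
Heron's formula: area = √(344.7·43.2·110.6·190.9) ≈ 17731.

area ≈ 17731.40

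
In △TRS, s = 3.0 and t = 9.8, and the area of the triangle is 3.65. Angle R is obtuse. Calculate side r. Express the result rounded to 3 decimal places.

12.728

From area = ½·s·t·sin R, we get sin R = 2·area/(s·t) ≈ 0.24830.
Taking the obtuse solution, ∠R ≈ 165.62°.
Law of cosines then gives r ≈ 12.728.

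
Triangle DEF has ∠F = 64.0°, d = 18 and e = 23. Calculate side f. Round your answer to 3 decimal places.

By the law of cosines, f² = d² + e² − 2·d·e·cos F = 490.03, so f ≈ 22.137.

22.137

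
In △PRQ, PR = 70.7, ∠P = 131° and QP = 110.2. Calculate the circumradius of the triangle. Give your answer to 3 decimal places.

By the law of cosines, RQ² = QP² + PR² − 2·QP·PR·cos P = 27365, so RQ ≈ 165.42.
Area = ½·QP·PR·sin P ≈ 2940.
Circumradius = RQ/(2 sin P) ≈ 109.6.

109.595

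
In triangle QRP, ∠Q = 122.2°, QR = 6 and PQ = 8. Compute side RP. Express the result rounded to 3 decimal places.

By the law of cosines, RP² = PQ² + QR² − 2·PQ·QR·cos Q = 151.16, so RP ≈ 12.295.

12.295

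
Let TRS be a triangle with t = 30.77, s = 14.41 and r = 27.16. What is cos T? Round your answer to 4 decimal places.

By the law of cosines, cos T = (r² + s² − t²) / (2·r·s) ≈ -0.00189, so ∠T ≈ 90.11°.

cos T ≈ -0.0019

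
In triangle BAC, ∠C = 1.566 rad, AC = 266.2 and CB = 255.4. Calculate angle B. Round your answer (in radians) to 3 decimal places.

0.809

By the law of cosines, BA² = AC² + CB² − 2·AC·CB·cos C = 1.3544e+05, so BA ≈ 368.02.
Law of cosines again: cos B = (CB² + BA² − AC²)/(2·CB·BA) ≈ 0.69051, so ∠B ≈ 0.809 rad.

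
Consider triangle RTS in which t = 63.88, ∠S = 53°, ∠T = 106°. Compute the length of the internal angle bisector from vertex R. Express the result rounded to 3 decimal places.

The third angle is ∠R = 180° − ∠T − ∠S = 21.00°.
Law of sines: r = t·sin R/sin T ≈ 23.815.
Law of sines: s = t·sin S/sin T ≈ 53.073.
The bisector from R has length 2·t·s·cos(∠R/2)/(t+s) ≈ 57.006.

57.006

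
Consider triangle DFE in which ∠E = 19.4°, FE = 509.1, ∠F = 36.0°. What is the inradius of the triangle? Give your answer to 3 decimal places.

r ≈ 57.023

The third angle is ∠D = 180° − ∠F − ∠E = 124.60°.
Law of sines: ED = FE·sin F/sin D ≈ 363.54.
Law of sines: DF = FE·sin E/sin D ≈ 205.44.
Area = ½·FE·ED·sin E ≈ 30738.
Semiperimeter s = (509.1+363.54+205.44)/2 = 539.04.
Inradius = area/s = 30738/539.04 ≈ 57.023.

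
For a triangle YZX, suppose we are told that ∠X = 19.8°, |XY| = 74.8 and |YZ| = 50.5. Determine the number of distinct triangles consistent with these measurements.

|XY|·sin X = 74.8·sin(19.8°) ≈ 25.34.
Since |XY| sin X < |YZ| < |XY| (25.34 < 50.5 < 74.8), two triangles exist.

2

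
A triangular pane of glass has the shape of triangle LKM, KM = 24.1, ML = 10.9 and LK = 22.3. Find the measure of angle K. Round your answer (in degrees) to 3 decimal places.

26.814

By the law of cosines, cos K = (LK² + KM² − ML²) / (2·LK·KM) ≈ 0.89248, so ∠K ≈ 26.81°.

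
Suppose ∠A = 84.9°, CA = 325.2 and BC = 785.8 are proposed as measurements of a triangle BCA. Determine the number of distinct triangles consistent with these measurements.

1

CA·sin A = 325.2·sin(84.9°) ≈ 323.9.
Since BC ≥ CA, exactly one triangle exists.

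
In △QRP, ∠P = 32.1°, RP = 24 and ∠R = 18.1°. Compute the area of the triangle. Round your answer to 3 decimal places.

area ≈ 61.887

The third angle is ∠Q = 180° − ∠R − ∠P = 129.80°.
Law of sines: PQ = RP·sin R/sin Q ≈ 9.7051.
Law of sines: QR = RP·sin P/sin Q ≈ 16.6.
Area = ½·RP·PQ·sin P ≈ 61.887.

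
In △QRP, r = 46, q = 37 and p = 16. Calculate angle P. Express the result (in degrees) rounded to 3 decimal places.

∠P ≈ 18.452°

By the law of cosines, cos P = (q² + r² − p²) / (2·q·r) ≈ 0.94859, so ∠P ≈ 18.45°.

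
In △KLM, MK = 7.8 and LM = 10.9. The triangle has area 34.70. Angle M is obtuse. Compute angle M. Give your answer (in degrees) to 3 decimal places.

From area = ½·LM·MK·sin M, we get sin M = 2·area/(LM·MK) ≈ 0.81628.
Taking the obtuse solution, ∠M ≈ 125.29°.

∠M ≈ 125.286°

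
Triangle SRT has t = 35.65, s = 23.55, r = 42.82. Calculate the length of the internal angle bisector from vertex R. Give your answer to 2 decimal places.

By the law of cosines, cos R = (t² + s² − r²) / (2·t·s) ≈ -0.00478, so ∠R ≈ 90.27°.
The bisector from R has length 2·t·s·cos(∠R/2)/(t+s) ≈ 20.008.

t_R ≈ 20.01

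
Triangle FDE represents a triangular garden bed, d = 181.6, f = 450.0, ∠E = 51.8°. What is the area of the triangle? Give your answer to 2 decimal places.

Area = ½·f·d·sin E ≈ 32110.

32110.11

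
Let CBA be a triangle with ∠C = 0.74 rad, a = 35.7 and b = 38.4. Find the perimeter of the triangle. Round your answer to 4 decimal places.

101.0137

By the law of cosines, c² = b² + a² − 2·b·a·cos C = 724.35, so c ≈ 26.914.
Semiperimeter s = (26.914+38.4+35.7)/2 = 50.507.
Perimeter = 26.914 + 38.4 + 35.7 = 101.01.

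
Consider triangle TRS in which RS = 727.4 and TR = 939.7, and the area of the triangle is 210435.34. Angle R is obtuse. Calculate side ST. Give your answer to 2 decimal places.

1577.77

From area = ½·TR·RS·sin R, we get sin R = 2·area/(TR·RS) ≈ 0.61572.
Taking the obtuse solution, ∠R ≈ 142.00°.
Law of cosines then gives ST ≈ 1577.8.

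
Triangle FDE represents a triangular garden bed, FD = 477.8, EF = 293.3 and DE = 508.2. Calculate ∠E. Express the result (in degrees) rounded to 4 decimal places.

∠E ≈ 67.1005°

By the law of cosines, cos E = (DE² + EF² − FD²) / (2·DE·EF) ≈ 0.38912, so ∠E ≈ 67.10°.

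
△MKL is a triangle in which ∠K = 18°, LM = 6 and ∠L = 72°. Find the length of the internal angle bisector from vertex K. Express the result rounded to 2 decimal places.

The third angle is ∠M = 180° − ∠K − ∠L = 90.00°.
Law of sines: KL = LM·sin M/sin K ≈ 19.416.
Law of sines: MK = LM·sin L/sin K ≈ 18.466.
The bisector from K has length 2·MK·KL·cos(∠K/2)/(MK+KL) ≈ 18.696.

t_K ≈ 18.70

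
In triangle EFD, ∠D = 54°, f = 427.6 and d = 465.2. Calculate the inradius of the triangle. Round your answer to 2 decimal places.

r ≈ 133.69

Law of sines: sin F = f·sin D/d ≈ 0.74363.
Since d ≥ f, only the acute value applies: ∠F ≈ 48.04°.
Then ∠E = 180° − ∠D − ∠F ≈ 77.96°.
Law of sines gives e = d·sin E/sin D ≈ 562.37.
Area = ½·d·f·sin E ≈ 97271.
Semiperimeter s = (562.37+427.6+465.2)/2 = 727.58.
Inradius = area/s = 97271/727.58 ≈ 133.69.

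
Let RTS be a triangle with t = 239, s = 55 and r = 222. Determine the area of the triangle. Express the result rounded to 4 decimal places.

Semiperimeter p = (222 + 239 + 55)/2 = 258.
Heron's formula: area = √(258·36·19·203) ≈ 5985.3.

5985.3000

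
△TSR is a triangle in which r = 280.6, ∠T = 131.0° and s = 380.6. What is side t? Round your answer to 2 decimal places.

603.09

By the law of cosines, t² = s² + r² − 2·s·r·cos T = 3.6372e+05, so t ≈ 603.09.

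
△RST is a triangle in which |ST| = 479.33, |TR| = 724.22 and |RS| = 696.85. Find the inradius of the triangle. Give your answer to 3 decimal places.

r ≈ 168.437

Semiperimeter s = (479.33 + 724.22 + 696.85)/2 = 950.2.
Heron's formula: area = √(950.2·470.87·225.98·253.35) ≈ 1.6005e+05.
Inradius = area/s = 1.6005e+05/950.2 ≈ 168.44.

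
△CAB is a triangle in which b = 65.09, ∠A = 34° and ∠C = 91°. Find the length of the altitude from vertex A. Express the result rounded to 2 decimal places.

65.08

The third angle is ∠B = 180° − ∠C − ∠A = 55.00°.
Law of sines: c = b·sin C/sin B ≈ 79.448.
Law of sines: a = b·sin A/sin B ≈ 44.434.
Area = ½·b·c·sin A ≈ 1445.9.
The altitude from A has length 2·area/a ≈ 65.08.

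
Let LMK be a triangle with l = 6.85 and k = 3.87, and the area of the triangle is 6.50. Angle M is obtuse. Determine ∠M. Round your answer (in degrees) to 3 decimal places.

From area = ½·k·l·sin M, we get sin M = 2·area/(k·l) ≈ 0.49039.
Taking the obtuse solution, ∠M ≈ 150.63°.

∠M ≈ 150.634°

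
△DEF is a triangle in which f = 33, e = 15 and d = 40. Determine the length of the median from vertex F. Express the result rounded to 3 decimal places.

Median from F: ½√(2·d² + 2·e² − f²) ≈ 25.303.

m_F ≈ 25.303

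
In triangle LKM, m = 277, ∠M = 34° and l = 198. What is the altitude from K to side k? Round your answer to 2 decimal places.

h_K ≈ 110.72

Law of sines: sin L = l·sin M/m ≈ 0.39971.
Since m ≥ l, only the acute value applies: ∠L ≈ 23.56°.
Then ∠K = 180° − ∠M − ∠L ≈ 122.44°.
Law of sines gives k = m·sin K/sin M ≈ 418.06.
Area = ½·m·l·sin K ≈ 23144.
The altitude from K has length 2·area/k ≈ 110.72.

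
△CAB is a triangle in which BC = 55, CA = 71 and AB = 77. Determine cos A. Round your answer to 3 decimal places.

By the law of cosines, cos A = (CA² + AB² − BC²) / (2·CA·AB) ≈ 0.72663, so ∠A ≈ 43.40°.

0.727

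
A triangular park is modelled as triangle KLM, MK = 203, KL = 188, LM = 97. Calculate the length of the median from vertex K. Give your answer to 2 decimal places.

m_K ≈ 189.54

Median from K: ½√(2·MK² + 2·KL² − LM²) ≈ 189.54.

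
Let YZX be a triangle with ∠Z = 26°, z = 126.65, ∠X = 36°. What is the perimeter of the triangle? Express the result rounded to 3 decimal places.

The third angle is ∠Y = 180° − ∠Z − ∠X = 118.00°.
Law of sines: y = z·sin Y/sin Z ≈ 255.09.
Law of sines: x = z·sin X/sin Z ≈ 169.82.
Semiperimeter s = (255.09+126.65+169.82)/2 = 275.78.
Perimeter = 255.09 + 126.65 + 169.82 = 551.56.

551.560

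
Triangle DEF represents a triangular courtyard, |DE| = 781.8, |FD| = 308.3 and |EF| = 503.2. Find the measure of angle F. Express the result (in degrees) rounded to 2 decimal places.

By the law of cosines, cos F = (|EF|² + |FD|² − |DE|²) / (2·|EF|·|FD|) ≈ -0.84749, so ∠F ≈ 147.94°.

147.94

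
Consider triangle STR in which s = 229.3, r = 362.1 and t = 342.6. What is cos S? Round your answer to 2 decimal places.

0.79

By the law of cosines, cos S = (t² + r² − s²) / (2·t·r) ≈ 0.78962, so ∠S ≈ 37.85°.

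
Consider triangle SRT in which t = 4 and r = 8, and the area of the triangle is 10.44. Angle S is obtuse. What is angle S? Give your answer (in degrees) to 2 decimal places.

∠S ≈ 139.27°

From area = ½·r·t·sin S, we get sin S = 2·area/(r·t) ≈ 0.65250.
Taking the obtuse solution, ∠S ≈ 139.27°.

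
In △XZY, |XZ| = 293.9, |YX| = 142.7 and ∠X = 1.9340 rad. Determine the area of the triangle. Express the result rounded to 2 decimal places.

Area = ½·|YX|·|XZ|·sin X ≈ 19602.

19601.77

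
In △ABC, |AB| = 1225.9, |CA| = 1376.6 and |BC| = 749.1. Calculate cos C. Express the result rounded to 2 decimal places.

cos C ≈ 0.46

By the law of cosines, cos C = (|BC|² + |CA|² − |AB|²) / (2·|BC|·|CA|) ≈ 0.46225, so ∠C ≈ 62.47°.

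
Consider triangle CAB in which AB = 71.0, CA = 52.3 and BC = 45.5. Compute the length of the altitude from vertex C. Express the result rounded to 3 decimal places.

Semiperimeter s = (71 + 45.5 + 52.3)/2 = 84.4.
Heron's formula: area = √(84.4·13.4·38.9·32.1) ≈ 1188.4.
The altitude from C has length 2·area/AB ≈ 33.475.

33.475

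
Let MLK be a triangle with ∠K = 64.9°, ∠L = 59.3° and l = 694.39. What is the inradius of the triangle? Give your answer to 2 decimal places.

r ≈ 200.61

The third angle is ∠M = 180° − ∠L − ∠K = 55.80°.
Law of sines: m = l·sin M/sin L ≈ 667.92.
Law of sines: k = l·sin K/sin L ≈ 731.31.
Area = ½·l·m·sin K ≈ 2.1e+05.
Semiperimeter s = (667.92+694.39+731.31)/2 = 1046.8.
Inradius = area/s = 2.1e+05/1046.8 ≈ 200.61.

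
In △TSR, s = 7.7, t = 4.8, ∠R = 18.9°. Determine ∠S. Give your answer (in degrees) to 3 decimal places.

By the law of cosines, r² = t² + s² − 2·t·s·cos R = 12.395, so r ≈ 3.5207.
Law of cosines again: cos S = (r² + t² − s²)/(2·r·t) ≈ -0.70578, so ∠S ≈ 134.89°.

134.893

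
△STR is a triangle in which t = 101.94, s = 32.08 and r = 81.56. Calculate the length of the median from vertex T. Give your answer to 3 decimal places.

Median from T: ½√(2·r² + 2·s² − t²) ≈ 35.251.

m_T ≈ 35.251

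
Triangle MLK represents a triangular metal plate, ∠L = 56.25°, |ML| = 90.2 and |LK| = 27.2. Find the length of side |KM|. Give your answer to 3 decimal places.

By the law of cosines, |KM|² = |ML|² + |LK|² − 2·|ML|·|LK|·cos L = 6149.8, so |KM| ≈ 78.42.

78.420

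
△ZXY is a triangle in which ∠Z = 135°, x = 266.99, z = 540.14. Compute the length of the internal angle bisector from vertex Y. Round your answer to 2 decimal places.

Law of sines: sin X = x·sin Z/z ≈ 0.34952.
Since z ≥ x, only the acute value applies: ∠X ≈ 20.46°.
Then ∠Y = 180° − ∠Z − ∠X ≈ 24.54°.
Law of sines gives y = z·sin Y/sin Z ≈ 317.28.
The bisector from Y has length 2·z·x·cos(∠Y/2)/(z+x) ≈ 349.18.

t_Y ≈ 349.18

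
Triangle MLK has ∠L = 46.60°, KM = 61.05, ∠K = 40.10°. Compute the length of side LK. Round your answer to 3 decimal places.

83.885

The third angle is ∠M = 180° − ∠L − ∠K = 93.30°.
Law of sines: LK = KM·sin M/sin L ≈ 83.885.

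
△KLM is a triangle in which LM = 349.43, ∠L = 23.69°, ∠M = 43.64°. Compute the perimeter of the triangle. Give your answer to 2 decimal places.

The third angle is ∠K = 180° − ∠L − ∠M = 112.67°.
Law of sines: MK = LM·sin L/sin K ≈ 152.15.
Law of sines: KL = LM·sin M/sin K ≈ 261.34.
Semiperimeter s = (349.43+152.15+261.34)/2 = 381.46.
Perimeter = 349.43 + 152.15 + 261.34 = 762.92.

perimeter ≈ 762.92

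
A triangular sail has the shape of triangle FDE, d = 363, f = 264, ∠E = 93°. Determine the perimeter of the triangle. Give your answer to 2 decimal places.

1086.89

By the law of cosines, e² = f² + d² − 2·f·d·cos E = 2.115e+05, so e ≈ 459.89.
Semiperimeter s = (264+363+459.89)/2 = 543.44.
Perimeter = 264 + 363 + 459.89 = 1086.9.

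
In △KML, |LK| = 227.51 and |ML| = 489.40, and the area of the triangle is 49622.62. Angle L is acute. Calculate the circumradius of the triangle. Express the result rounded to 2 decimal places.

R ≈ 244.72

From area = ½·|ML|·|LK|·sin L, we get sin L = 2·area/(|ML|·|LK|) ≈ 0.89134.
Taking the acute solution, ∠L ≈ 63.04°.
Law of cosines then gives |KM| ≈ 436.26.
Circumradius = |KM|/(2 sin L) ≈ 244.72.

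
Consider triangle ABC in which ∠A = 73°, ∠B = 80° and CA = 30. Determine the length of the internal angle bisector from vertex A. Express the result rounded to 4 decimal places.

The third angle is ∠C = 180° − ∠A − ∠B = 27.00°.
Law of sines: BC = CA·sin A/sin B ≈ 29.132.
Law of sines: AB = CA·sin C/sin B ≈ 13.83.
The bisector from A has length 2·CA·AB·cos(∠A/2)/(CA+AB) ≈ 15.219.

15.2187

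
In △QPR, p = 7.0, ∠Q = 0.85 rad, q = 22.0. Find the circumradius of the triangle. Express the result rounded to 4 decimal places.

14.6417

Law of sines: sin P = p·sin Q/q ≈ 0.23904.
Since q ≥ p, only the acute value applies: ∠P ≈ 0.241 rad.
Then ∠R = π − ∠Q − ∠P ≈ 2.050 rad.
Law of sines gives r = q·sin R/sin Q ≈ 25.982.
Circumradius = q/(2 sin Q) ≈ 14.642.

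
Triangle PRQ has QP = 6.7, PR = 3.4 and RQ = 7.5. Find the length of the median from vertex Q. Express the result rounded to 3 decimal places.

m_Q ≈ 6.905

Median from Q: ½√(2·RQ² + 2·QP² − PR²) ≈ 6.9051.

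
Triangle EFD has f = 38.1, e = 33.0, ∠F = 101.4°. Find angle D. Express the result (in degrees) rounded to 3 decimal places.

20.491

Law of sines: sin E = e·sin F/f ≈ 0.84905.
Since f ≥ e, only the acute value applies: ∠E ≈ 58.11°.
Then ∠D = 180° − ∠F − ∠E ≈ 20.49°.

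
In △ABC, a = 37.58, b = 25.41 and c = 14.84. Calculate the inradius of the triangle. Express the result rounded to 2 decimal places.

3.34

Semiperimeter s = (37.58 + 25.41 + 14.84)/2 = 38.915.
Heron's formula: area = √(38.915·1.335·13.505·24.075) ≈ 129.97.
Inradius = area/s = 129.97/38.915 ≈ 3.3397.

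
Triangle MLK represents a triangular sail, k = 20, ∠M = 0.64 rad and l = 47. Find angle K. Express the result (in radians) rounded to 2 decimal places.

By the law of cosines, m² = l² + k² − 2·l·k·cos M = 1101.1, so m ≈ 33.182.
Law of cosines again: cos K = (m² + l² − k²)/(2·m·l) ≈ 0.93297, so ∠K ≈ 0.368 rad.

0.37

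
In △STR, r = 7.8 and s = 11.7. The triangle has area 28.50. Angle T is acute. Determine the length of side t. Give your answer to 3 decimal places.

From area = ½·r·s·sin T, we get sin T = 2·area/(r·s) ≈ 0.62459.
Taking the acute solution, ∠T ≈ 38.65°.
Law of cosines then gives t ≈ 7.429.

7.429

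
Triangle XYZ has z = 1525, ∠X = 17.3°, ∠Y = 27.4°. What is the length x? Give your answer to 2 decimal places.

The third angle is ∠Z = 180° − ∠X − ∠Y = 135.30°.
Law of sines: x = z·sin X/sin Z ≈ 644.73.

644.73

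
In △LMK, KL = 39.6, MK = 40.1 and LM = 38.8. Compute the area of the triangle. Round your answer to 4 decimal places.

Semiperimeter s = (40.1 + 39.6 + 38.8)/2 = 59.25.
Heron's formula: area = √(59.25·19.15·19.65·20.45) ≈ 675.24.

area ≈ 675.2374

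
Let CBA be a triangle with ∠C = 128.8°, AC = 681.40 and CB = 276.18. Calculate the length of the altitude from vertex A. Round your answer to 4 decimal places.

By the law of cosines, BA² = AC² + CB² − 2·AC·CB·cos C = 7.7642e+05, so BA ≈ 881.15.
Area = ½·AC·CB·sin C ≈ 73331.
The altitude from A has length 2·area/CB ≈ 531.04.

531.0409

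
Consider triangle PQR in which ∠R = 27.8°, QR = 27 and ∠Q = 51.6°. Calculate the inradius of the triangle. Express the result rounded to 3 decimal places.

4.419

The third angle is ∠P = 180° − ∠Q − ∠R = 100.60°.
Law of sines: RP = QR·sin Q/sin P ≈ 21.527.
Law of sines: PQ = QR·sin R/sin P ≈ 12.811.
Area = ½·QR·RP·sin R ≈ 135.54.
Semiperimeter s = (27+21.527+12.811)/2 = 30.669.
Inradius = area/s = 135.54/30.669 ≈ 4.4194.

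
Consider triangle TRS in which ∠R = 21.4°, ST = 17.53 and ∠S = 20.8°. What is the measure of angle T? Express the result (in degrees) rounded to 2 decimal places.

∠T ≈ 137.80°

The third angle is ∠T = 180° − ∠R − ∠S = 137.80°.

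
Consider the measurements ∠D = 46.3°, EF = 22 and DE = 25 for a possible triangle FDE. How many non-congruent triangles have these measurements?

DE·sin D = 25·sin(46.3°) ≈ 18.07.
Since DE sin D < EF < DE (18.07 < 22 < 25), two triangles exist.

2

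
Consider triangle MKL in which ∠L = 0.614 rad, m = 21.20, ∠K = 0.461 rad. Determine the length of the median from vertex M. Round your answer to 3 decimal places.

m_M ≈ 6.444

The third angle is ∠M = π − ∠K − ∠L = 2.067 rad.
Law of sines: k = m·sin K/sin M ≈ 10.722.
Law of sines: l = m·sin L/sin M ≈ 13.886.
Median from M: ½√(2·k² + 2·l² − m²) ≈ 6.4445.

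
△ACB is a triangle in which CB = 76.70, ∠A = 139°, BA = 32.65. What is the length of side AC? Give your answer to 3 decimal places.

49.007

Law of sines: sin C = BA·sin A/CB ≈ 0.27927.
Since CB ≥ BA, only the acute value applies: ∠C ≈ 16.22°.
Then ∠B = 180° − ∠A − ∠C ≈ 24.78°.
Law of sines gives AC = CB·sin B/sin A ≈ 49.007.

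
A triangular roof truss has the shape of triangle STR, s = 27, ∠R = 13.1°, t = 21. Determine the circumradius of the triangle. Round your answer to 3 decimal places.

By the law of cosines, r² = s² + t² − 2·s·t·cos R = 65.511, so r ≈ 8.0939.
Area = ½·s·t·sin R ≈ 64.256.
Circumradius = r/(2 sin R) ≈ 17.855.

17.855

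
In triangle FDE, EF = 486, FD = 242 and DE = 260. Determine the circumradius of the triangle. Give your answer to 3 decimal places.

By the law of cosines, cos F = (EF² + FD² − DE²) / (2·EF·FD) ≈ 0.96572, so ∠F ≈ 15.05°.
Circumradius = DE/(2 sin F) ≈ 500.78.

500.782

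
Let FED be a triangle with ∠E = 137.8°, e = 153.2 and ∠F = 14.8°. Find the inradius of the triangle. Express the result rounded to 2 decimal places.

r ≈ 12.98

The third angle is ∠D = 180° − ∠F − ∠E = 27.40°.
Law of sines: f = e·sin F/sin E ≈ 58.26.
Law of sines: d = e·sin D/sin E ≈ 104.96.
Area = ½·e·f·sin D ≈ 2053.7.
Semiperimeter s = (58.26+153.2+104.96)/2 = 158.21.
Inradius = area/s = 2053.7/158.21 ≈ 12.981.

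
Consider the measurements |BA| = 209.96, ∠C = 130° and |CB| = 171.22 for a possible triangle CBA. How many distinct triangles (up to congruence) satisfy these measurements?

|CB|·sin C = 171.22·sin(130°) ≈ 131.2.
Since ∠C is not acute, a triangle exists only if |BA| > |CB|; here |BA| > |CB|, so there is exactly one triangle.

1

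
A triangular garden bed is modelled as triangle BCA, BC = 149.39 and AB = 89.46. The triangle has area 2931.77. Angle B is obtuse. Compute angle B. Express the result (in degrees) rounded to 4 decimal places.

From area = ½·AB·BC·sin B, we get sin B = 2·area/(AB·BC) ≈ 0.43874.
Taking the obtuse solution, ∠B ≈ 153.98°.

∠B ≈ 153.9763°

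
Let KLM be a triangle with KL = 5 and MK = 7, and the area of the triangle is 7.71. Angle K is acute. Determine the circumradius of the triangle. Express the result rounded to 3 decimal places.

From area = ½·MK·KL·sin K, we get sin K = 2·area/(MK·KL) ≈ 0.44057.
Taking the acute solution, ∠K ≈ 26.14°.
Law of cosines then gives LM ≈ 3.3406.
Circumradius = LM/(2 sin K) ≈ 3.7912.

R ≈ 3.791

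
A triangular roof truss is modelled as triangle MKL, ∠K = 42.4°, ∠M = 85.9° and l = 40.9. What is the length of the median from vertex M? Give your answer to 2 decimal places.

The third angle is ∠L = 180° − ∠M − ∠K = 51.70°.
Law of sines: m = l·sin M/sin L ≈ 51.983.
Law of sines: k = l·sin K/sin L ≈ 35.142.
Median from M: ½√(2·k² + 2·l² − m²) ≈ 27.899.

27.90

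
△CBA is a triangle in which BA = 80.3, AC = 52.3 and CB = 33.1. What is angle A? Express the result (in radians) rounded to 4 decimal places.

0.2732

By the law of cosines, cos A = (BA² + AC² − CB²) / (2·BA·AC) ≈ 0.96290, so ∠A ≈ 0.273 rad.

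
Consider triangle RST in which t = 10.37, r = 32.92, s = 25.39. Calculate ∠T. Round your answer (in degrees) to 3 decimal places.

By the law of cosines, cos T = (r² + s² − t²) / (2·r·s) ≈ 0.96959, so ∠T ≈ 14.17°.

14.166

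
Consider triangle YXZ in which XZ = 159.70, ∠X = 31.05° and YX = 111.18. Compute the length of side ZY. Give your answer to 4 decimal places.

86.2686

By the law of cosines, ZY² = YX² + XZ² − 2·YX·XZ·cos X = 7442.3, so ZY ≈ 86.269.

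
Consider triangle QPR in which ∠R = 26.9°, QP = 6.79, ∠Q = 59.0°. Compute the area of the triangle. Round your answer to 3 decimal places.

43.562

The third angle is ∠P = 180° − ∠R − ∠Q = 94.10°.
Law of sines: PR = QP·sin Q/sin R ≈ 12.864.
Law of sines: RQ = QP·sin P/sin R ≈ 14.969.
Area = ½·QP·PR·sin P ≈ 43.562.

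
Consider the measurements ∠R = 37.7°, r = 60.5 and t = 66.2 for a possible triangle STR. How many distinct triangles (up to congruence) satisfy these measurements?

t·sin R = 66.2·sin(37.7°) ≈ 40.48.
Since t sin R < r < t (40.48 < 60.5 < 66.2), two triangles exist.

2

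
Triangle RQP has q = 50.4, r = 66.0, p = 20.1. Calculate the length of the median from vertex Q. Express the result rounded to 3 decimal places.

Median from Q: ½√(2·p² + 2·r² − q²) ≈ 41.773.

41.773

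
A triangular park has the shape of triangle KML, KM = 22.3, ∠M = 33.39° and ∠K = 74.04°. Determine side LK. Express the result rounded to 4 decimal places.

12.8631

The third angle is ∠L = 180° − ∠K − ∠M = 72.57°.
Law of sines: LK = KM·sin M/sin L ≈ 12.863.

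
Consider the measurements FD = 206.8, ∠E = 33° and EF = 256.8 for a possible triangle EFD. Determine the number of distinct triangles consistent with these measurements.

EF·sin E = 256.8·sin(33°) ≈ 139.9.
Since EF sin E < FD < EF (139.9 < 206.8 < 256.8), two triangles exist.

2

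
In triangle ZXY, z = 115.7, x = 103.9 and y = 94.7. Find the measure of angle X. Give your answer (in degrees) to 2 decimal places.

58.16

By the law of cosines, cos X = (y² + z² − x²) / (2·y·z) ≈ 0.52750, so ∠X ≈ 58.16°.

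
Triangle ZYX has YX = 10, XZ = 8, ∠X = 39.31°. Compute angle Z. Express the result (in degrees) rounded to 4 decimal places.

∠Z ≈ 87.6254°

By the law of cosines, ZY² = YX² + XZ² − 2·YX·XZ·cos X = 40.203, so ZY ≈ 6.3406.
Law of cosines again: cos Z = (XZ² + ZY² − YX²)/(2·XZ·ZY) ≈ 0.04143, so ∠Z ≈ 87.63°.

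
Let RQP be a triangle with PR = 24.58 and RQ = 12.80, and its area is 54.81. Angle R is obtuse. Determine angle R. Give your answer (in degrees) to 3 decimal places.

From area = ½·PR·RQ·sin R, we get sin R = 2·area/(PR·RQ) ≈ 0.34842.
Taking the obtuse solution, ∠R ≈ 159.61°.

∠R ≈ 159.610°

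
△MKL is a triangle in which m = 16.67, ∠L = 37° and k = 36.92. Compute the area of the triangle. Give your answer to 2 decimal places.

Area = ½·m·k·sin L ≈ 185.2.

185.20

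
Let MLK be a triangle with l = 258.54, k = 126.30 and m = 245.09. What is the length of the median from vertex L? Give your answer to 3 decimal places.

Median from L: ½√(2·k² + 2·m² − l²) ≈ 145.94.

m_L ≈ 145.944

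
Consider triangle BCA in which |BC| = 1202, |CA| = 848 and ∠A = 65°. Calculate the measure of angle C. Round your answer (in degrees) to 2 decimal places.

∠C ≈ 75.25°

Law of sines: sin B = |CA|·sin A/|BC| ≈ 0.63939.
Since |BC| ≥ |CA|, only the acute value applies: ∠B ≈ 39.75°.
Then ∠C = 180° − ∠A − ∠B ≈ 75.25°.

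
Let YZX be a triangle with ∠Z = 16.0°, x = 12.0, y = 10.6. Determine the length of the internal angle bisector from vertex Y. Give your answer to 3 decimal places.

By the law of cosines, z² = x² + y² − 2·x·y·cos Z = 11.815, so z ≈ 3.4373.
Law of cosines again: cos Y = (z² + x² − y²)/(2·z·x) ≈ 0.52676, so ∠Y ≈ 58.21°.
The bisector from Y has length 2·z·x·cos(∠Y/2)/(z+x) ≈ 4.669.

t_Y ≈ 4.669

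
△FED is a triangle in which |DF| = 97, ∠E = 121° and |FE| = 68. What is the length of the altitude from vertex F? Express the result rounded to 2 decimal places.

Law of sines: sin D = |FE|·sin E/|DF| ≈ 0.60090.
Since |DF| ≥ |FE|, only the acute value applies: ∠D ≈ 36.93°.
Then ∠F = 180° − ∠E − ∠D ≈ 22.07°.
Law of sines gives |ED| = |DF|·sin F/sin E ≈ 42.512.
Area = ½·|DF|·|FE|·sin F ≈ 1239.
The altitude from F has length 2·area/|ED| ≈ 58.287.

h_F ≈ 58.29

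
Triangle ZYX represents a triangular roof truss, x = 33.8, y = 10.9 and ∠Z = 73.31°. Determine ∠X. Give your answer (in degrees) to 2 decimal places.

By the law of cosines, z² = y² + x² − 2·y·x·cos Z = 1049.6, so z ≈ 32.398.
Law of cosines again: cos X = (z² + y² − x²)/(2·z·y) ≈ 0.03682, so ∠X ≈ 87.89°.

∠X ≈ 87.89°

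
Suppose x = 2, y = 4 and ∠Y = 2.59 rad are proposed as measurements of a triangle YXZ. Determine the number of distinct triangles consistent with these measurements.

x·sin Y = 2·sin(2.59 rad) ≈ 1.048.
Since ∠Y is not acute, a triangle exists only if y > x; here y > x, so there is exactly one triangle.

1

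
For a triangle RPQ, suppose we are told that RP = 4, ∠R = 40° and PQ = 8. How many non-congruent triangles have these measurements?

1

RP·sin R = 4·sin(40°) ≈ 2.571.
Since PQ ≥ RP, exactly one triangle exists.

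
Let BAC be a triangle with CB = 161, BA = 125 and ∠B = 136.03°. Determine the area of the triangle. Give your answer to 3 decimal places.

Area = ½·CB·BA·sin B ≈ 6986.2.

6986.209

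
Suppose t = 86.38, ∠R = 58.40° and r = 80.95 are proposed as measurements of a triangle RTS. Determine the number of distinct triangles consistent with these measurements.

t·sin R = 86.38·sin(58.40°) ≈ 73.57.
Since t sin R < r < t (73.57 < 80.95 < 86.38), two triangles exist.

2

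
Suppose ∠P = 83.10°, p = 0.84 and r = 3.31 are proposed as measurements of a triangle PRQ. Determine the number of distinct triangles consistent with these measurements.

r·sin P = 3.31·sin(83.10°) ≈ 3.286.
Since p = 0.84 < 3.286 = r sin P, no triangle exists.

0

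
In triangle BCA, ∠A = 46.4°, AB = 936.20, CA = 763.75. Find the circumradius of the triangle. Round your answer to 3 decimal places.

475.152

By the law of cosines, BC² = CA² + AB² − 2·CA·AB·cos A = 4.736e+05, so BC ≈ 688.18.
Area = ½·CA·AB·sin A ≈ 2.589e+05.
Circumradius = BC/(2 sin A) ≈ 475.15.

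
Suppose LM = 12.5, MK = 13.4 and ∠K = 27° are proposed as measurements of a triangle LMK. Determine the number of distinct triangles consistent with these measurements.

MK·sin K = 13.4·sin(27°) ≈ 6.083.
Since MK sin K < LM < MK (6.083 < 12.5 < 13.4), two triangles exist.

2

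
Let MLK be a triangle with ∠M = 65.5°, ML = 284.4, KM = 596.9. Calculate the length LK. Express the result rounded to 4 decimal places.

By the law of cosines, LK² = KM² + ML² − 2·KM·ML·cos M = 2.9638e+05, so LK ≈ 544.41.

544.4058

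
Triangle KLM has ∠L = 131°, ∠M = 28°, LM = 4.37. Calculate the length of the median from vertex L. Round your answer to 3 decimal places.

m_L ≈ 2.182

The third angle is ∠K = 180° − ∠L − ∠M = 21.00°.
Law of sines: MK = LM·sin L/sin K ≈ 9.2031.
Law of sines: KL = LM·sin M/sin K ≈ 5.7248.
Median from L: ½√(2·KL² + 2·LM² − MK²) ≈ 2.182.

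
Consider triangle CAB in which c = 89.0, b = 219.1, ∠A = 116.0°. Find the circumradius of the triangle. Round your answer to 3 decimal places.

By the law of cosines, a² = b² + c² − 2·b·c·cos A = 73022, so a ≈ 270.23.
Area = ½·b·c·sin A ≈ 8763.2.
Circumradius = a/(2 sin A) ≈ 150.33.

R ≈ 150.327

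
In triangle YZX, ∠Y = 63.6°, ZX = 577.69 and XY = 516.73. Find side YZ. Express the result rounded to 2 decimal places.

Law of sines: sin Z = XY·sin Y/ZX ≈ 0.80119.
Since ZX ≥ XY, only the acute value applies: ∠Z ≈ 53.24°.
Then ∠X = 180° − ∠Y − ∠Z ≈ 63.16°.
Law of sines gives YZ = ZX·sin X/sin Y ≈ 575.45.

575.45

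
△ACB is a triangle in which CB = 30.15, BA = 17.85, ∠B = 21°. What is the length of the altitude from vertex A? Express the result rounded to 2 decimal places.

By the law of cosines, AC² = CB² + BA² − 2·CB·BA·cos B = 222.78, so AC ≈ 14.926.
Area = ½·CB·BA·sin B ≈ 96.433.
The altitude from A has length 2·area/CB ≈ 6.3969.

6.40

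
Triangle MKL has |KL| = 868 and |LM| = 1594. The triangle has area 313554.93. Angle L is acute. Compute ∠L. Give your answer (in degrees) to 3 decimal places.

26.952

From area = ½·|KL|·|LM|·sin L, we get sin L = 2·area/(|KL|·|LM|) ≈ 0.45325.
Taking the acute solution, ∠L ≈ 26.95°.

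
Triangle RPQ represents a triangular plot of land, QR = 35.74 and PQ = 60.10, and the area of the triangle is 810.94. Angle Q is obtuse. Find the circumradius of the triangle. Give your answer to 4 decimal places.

58.1291

From area = ½·PQ·QR·sin Q, we get sin Q = 2·area/(PQ·QR) ≈ 0.75507.
Taking the obtuse solution, ∠Q ≈ 130.97°.
Law of cosines then gives RP ≈ 87.784.
Circumradius = RP/(2 sin Q) ≈ 58.129.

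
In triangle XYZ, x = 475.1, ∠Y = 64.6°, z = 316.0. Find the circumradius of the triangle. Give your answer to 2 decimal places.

245.54

By the law of cosines, y² = z² + x² − 2·z·x·cos Y = 1.9678e+05, so y ≈ 443.6.
Area = ½·z·x·sin Y ≈ 67810.
Circumradius = y/(2 sin Y) ≈ 245.54.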